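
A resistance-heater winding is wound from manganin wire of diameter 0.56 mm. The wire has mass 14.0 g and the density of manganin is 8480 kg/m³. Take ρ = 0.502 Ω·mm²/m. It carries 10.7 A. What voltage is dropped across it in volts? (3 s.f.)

146 V

ρ = 0.502 Ω·mm²/m = 5.02×10^-7 Ω·m
A = π(d/2)² = π(2.8000e-04 m)² = 2.4630e-07 m²
L = m/(density·A) = 0.014/(8480×2.4630e-07) = 6.703 m
R = ρL/A = (5.02×10^-7)(6.703)/(2.4630e-07) = 13.66 Ω
V = IR = 10.7 × 13.66 = 146 V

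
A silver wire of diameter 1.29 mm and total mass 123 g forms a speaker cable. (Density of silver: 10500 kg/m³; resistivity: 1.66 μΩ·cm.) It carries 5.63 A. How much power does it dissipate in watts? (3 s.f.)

ρ = 1.66 μΩ·cm = 1.66×10^-8 Ω·m
A = π(d/2)² = π(6.4500e-04 m)² = 1.3070e-06 m²
L = m/(density·A) = 0.123/(10500×1.3070e-06) = 8.963 m
R = ρL/A = (1.66×10^-8)(8.963)/(1.3070e-06) = 0.1138 Ω
P = I²R = (5.63)² × 0.1138 = 3.61 W

3.61 W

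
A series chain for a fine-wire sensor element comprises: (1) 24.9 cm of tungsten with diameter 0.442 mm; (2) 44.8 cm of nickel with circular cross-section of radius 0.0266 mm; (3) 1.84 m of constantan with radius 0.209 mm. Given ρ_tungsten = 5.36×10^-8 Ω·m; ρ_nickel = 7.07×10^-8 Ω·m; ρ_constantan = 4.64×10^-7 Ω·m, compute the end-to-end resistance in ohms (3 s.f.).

Seg 1: A = π(d/2)² = π(2.2100e-04 m)² = 1.534e-07 m²
R_1 = (5.36×10^-8)(0.249)/(1.534e-07) = 0.08698 Ω
Seg 2: A = πr² = π(2.6600e-05 m)² = 2.223e-09 m²
R_2 = (7.07×10^-8)(0.448)/(2.223e-09) = 14.25 Ω
Seg 3: A = πr² = π(2.0900e-04 m)² = 1.372e-07 m²
R_3 = (4.64×10^-7)(1.84)/(1.372e-07) = 6.221 Ω
R_total = R_1 + R_2 + R_3 = 20.6 Ω

20.6 Ω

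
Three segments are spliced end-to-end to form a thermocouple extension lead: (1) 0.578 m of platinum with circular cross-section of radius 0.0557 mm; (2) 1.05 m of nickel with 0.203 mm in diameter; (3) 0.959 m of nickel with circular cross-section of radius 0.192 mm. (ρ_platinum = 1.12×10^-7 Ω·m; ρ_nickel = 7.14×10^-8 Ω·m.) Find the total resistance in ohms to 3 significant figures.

9.55 Ω

Seg 1: A = πr² = π(5.5700e-05 m)² = 9.747e-09 m²
R_1 = (1.12×10^-7)(0.578)/(9.747e-09) = 6.642 Ω
Seg 2: A = π(d/2)² = π(1.0150e-04 m)² = 3.237e-08 m²
R_2 = (7.14×10^-8)(1.05)/(3.237e-08) = 2.316 Ω
Seg 3: A = πr² = π(1.9200e-04 m)² = 1.158e-07 m²
R_3 = (7.14×10^-8)(0.959)/(1.158e-07) = 0.5912 Ω
R_total = R_1 + R_2 + R_3 = 9.55 Ω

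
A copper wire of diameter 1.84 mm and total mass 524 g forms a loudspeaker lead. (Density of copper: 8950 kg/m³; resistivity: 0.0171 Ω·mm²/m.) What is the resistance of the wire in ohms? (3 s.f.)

ρ = 0.0171 Ω·mm²/m = 1.71×10^-8 Ω·m
A = π(d/2)² = π(9.2000e-04 m)² = 2.6590e-06 m²
L = m/(density·A) = 0.524/(8950×2.6590e-06) = 22.02 m
R = ρL/A = (1.71×10^-8)(22.02)/(2.6590e-06) = 0.142 Ω

0.142 Ω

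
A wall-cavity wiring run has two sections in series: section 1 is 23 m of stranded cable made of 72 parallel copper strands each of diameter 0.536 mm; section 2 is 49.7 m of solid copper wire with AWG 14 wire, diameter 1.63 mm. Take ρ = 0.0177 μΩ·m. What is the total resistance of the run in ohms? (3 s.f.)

ρ = 0.0177 μΩ·m = 1.77×10^-8 Ω·m
Section 1: A_strand = π(2.6800e-04)² = 2.256e-07 m²; R₁ = ρL/(N·A_s) = (1.77×10^-8)(23)/(72×2.256e-07) = 0.02506 Ω
Section 2: A = π(1.63/2 mm)² = π(8.1500e-04 m)² = 2.087e-06 m²
R₂ = (1.77×10^-8)(49.7)/(2.087e-06) = 0.4216 Ω
R = R₁ + R₂ = 0.447 Ω

0.447 Ω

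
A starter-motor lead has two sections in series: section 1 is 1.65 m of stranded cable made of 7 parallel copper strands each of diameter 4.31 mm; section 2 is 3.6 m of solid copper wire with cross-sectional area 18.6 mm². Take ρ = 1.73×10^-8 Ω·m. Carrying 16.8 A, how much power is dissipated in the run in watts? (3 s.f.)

1.02 W

Section 1: A_strand = π(2.1550e-03)² = 1.459e-05 m²; R₁ = ρL/(N·A_s) = (1.73×10^-8)(1.65)/(7×1.459e-05) = 2.795×10^-4 Ω
Section 2: A = 18.6 mm² = 1.860e-05 m²
R₂ = (1.73×10^-8)(3.6)/(1.860e-05) = 0.003348 Ω
R = R₁ + R₂ = 0.003628 Ω
P = I²R = (16.8)² × 0.003628 = 1.02 W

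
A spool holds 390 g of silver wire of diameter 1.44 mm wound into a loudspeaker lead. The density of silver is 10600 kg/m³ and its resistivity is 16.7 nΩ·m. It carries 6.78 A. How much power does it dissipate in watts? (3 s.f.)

ρ = 16.7 nΩ·m = 1.67×10^-8 Ω·m
A = π(d/2)² = π(7.2000e-04 m)² = 1.6286e-06 m²
L = m/(density·A) = 0.39/(10600×1.6286e-06) = 22.59 m
R = ρL/A = (1.67×10^-8)(22.59)/(1.6286e-06) = 0.2317 Ω
P = I²R = (6.78)² × 0.2317 = 10.6 W

10.6 W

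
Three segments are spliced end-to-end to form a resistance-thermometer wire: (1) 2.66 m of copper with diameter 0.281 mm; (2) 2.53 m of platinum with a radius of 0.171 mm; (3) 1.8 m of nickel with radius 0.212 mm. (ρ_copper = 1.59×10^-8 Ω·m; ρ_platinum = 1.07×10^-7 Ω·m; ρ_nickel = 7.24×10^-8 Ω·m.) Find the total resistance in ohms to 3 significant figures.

4.55 Ω

Seg 1: A = π(d/2)² = π(1.4050e-04 m)² = 6.202e-08 m²
R_1 = (1.59×10^-8)(2.66)/(6.202e-08) = 0.682 Ω
Seg 2: A = πr² = π(1.7100e-04 m)² = 9.186e-08 m²
R_2 = (1.07×10^-7)(2.53)/(9.186e-08) = 2.947 Ω
Seg 3: A = πr² = π(2.1200e-04 m)² = 1.412e-07 m²
R_3 = (7.24×10^-8)(1.8)/(1.412e-07) = 0.923 Ω
R_total = R_1 + R_2 + R_3 = 4.55 Ω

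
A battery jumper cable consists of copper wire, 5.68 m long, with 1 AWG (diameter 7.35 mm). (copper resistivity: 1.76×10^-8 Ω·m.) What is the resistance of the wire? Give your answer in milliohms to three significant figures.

2.36 mΩ

A = π(7.35/2 mm)² = π(3.6750e-03 m)² = 4.243e-05 m²
R = ρL/A = (1.76×10^-8)(5.68 m)/(4.243e-05 m²) = 2.36 mΩ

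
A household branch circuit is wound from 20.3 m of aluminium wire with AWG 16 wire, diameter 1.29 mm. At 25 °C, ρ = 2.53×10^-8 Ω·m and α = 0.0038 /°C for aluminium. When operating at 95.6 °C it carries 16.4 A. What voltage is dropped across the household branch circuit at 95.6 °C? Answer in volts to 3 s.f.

8.17 V

A = π(1.29/2 mm)² = π(6.4500e-04 m)² = 1.307e-06 m²
R₍25₎ = ρL/A = (2.53×10^-8)(20.3)/(1.307e-06) = 0.393 Ω
R₍95.6₎ = R₍25₎(1 + αΔT) = 0.393 × (1 + 0.0038×70.6) = 0.4984 Ω
V = IR = 16.4 × 0.4984 = 8.17 V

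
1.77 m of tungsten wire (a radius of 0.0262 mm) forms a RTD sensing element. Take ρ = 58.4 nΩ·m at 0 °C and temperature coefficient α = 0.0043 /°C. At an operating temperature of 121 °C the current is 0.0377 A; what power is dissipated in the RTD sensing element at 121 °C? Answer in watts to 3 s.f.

ρ = 58.4 nΩ·m = 5.84×10^-8 Ω·m
A = πr² = π(2.6200e-05 m)² = 2.157e-09 m²
R₍0₎ = ρL/A = (5.84×10^-8)(1.77)/(2.157e-09) = 47.93 Ω
R₍121₎ = R₍0₎(1 + αΔT) = 47.93 × (1 + 0.0043×121) = 72.87 Ω
P = I²R = (0.0377)² × 72.87 = 0.104 W

0.104 W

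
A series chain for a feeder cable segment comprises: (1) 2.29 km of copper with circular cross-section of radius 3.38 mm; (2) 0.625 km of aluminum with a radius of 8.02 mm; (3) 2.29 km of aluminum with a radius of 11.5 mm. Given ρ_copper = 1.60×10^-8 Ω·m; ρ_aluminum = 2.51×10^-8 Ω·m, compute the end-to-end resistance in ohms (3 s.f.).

1.24 Ω

Seg 1: A = πr² = π(3.3800e-03 m)² = 3.589e-05 m²
R_1 = (1.60×10^-8)(2290)/(3.589e-05) = 1.021 Ω
Seg 2: A = πr² = π(8.0200e-03 m)² = 2.021e-04 m²
R_2 = (2.51×10^-8)(625)/(2.021e-04) = 0.07763 Ω
Seg 3: A = πr² = π(1.1500e-02 m)² = 4.155e-04 m²
R_3 = (2.51×10^-8)(2290)/(4.155e-04) = 0.1383 Ω
R_total = R_1 + R_2 + R_3 = 1.24 Ω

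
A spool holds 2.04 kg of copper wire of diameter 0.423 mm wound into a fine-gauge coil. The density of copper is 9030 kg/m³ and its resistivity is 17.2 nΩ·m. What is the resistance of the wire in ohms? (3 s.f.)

ρ = 17.2 nΩ·m = 1.72×10^-8 Ω·m
A = π(d/2)² = π(2.1150e-04 m)² = 1.4053e-07 m²
L = m/(density·A) = 2.04/(9030×1.4053e-07) = 1608 m
R = ρL/A = (1.72×10^-8)(1608)/(1.4053e-07) = 197 Ω

197 Ω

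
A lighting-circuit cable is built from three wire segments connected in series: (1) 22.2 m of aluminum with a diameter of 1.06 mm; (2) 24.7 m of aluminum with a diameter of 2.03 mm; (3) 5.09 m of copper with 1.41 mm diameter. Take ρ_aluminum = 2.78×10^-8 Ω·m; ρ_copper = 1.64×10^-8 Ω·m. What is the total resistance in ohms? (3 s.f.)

0.965 Ω

Seg 1: A = π(d/2)² = π(5.3000e-04 m)² = 8.825e-07 m²
R_1 = (2.78×10^-8)(22.2)/(8.825e-07) = 0.6994 Ω
Seg 2: A = π(d/2)² = π(1.0150e-03 m)² = 3.237e-06 m²
R_2 = (2.78×10^-8)(24.7)/(3.237e-06) = 0.2122 Ω
Seg 3: A = π(d/2)² = π(7.0500e-04 m)² = 1.561e-06 m²
R_3 = (1.64×10^-8)(5.09)/(1.561e-06) = 0.05346 Ω
R_total = R_1 + R_2 + R_3 = 0.965 Ω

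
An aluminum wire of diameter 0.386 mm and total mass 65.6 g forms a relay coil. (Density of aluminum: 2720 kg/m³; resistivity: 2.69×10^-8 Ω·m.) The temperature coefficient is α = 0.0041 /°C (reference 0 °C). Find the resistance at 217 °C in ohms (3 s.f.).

89.5 Ω

A = π(d/2)² = π(1.9300e-04 m)² = 1.1702e-07 m²
L = m/(density·A) = 0.0656/(2720×1.1702e-07) = 206.1 m
R = ρL/A = (2.69×10^-8)(206.1)/(1.1702e-07) = 47.38 Ω
R(217 °C) = 47.38 × (1 + 0.0041×217) = 89.5 Ω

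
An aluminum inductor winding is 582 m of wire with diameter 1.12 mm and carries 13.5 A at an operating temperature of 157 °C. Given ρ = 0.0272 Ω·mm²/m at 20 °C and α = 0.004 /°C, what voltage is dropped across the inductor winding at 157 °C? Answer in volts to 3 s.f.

ρ = 0.0272 Ω·mm²/m = 2.72×10^-8 Ω·m
A = π(d/2)² = π(5.6000e-04 m)² = 9.852e-07 m²
R₍20₎ = ρL/A = (2.72×10^-8)(582)/(9.852e-07) = 16.07 Ω
R₍157₎ = R₍20₎(1 + αΔT) = 16.07 × (1 + 0.004×137) = 24.87 Ω
V = IR = 13.5 × 24.87 = 336 V

336 V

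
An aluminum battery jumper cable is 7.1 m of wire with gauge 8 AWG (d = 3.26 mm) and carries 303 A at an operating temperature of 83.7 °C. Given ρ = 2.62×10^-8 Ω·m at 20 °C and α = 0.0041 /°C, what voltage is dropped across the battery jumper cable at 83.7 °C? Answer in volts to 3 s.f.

A = π(3.26/2 mm)² = π(1.6300e-03 m)² = 8.347e-06 m²
R₍20₎ = ρL/A = (2.62×10^-8)(7.1)/(8.347e-06) = 0.02229 Ω
R₍83.7₎ = R₍20₎(1 + αΔT) = 0.02229 × (1 + 0.0041×63.7) = 0.02811 Ω
V = IR = 303 × 0.02811 = 8.52 V

8.52 V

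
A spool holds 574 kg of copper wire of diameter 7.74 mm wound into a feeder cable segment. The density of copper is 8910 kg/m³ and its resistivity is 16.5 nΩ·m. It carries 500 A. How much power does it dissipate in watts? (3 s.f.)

1.20×10^5 W

ρ = 16.5 nΩ·m = 1.65×10^-8 Ω·m
A = π(d/2)² = π(3.8700e-03 m)² = 4.7051e-05 m²
L = m/(density·A) = 574/(8910×4.7051e-05) = 1369 m
R = ρL/A = (1.65×10^-8)(1369)/(4.7051e-05) = 0.4801 Ω
P = I²R = (500)² × 0.4801 = 1.20×10^5 W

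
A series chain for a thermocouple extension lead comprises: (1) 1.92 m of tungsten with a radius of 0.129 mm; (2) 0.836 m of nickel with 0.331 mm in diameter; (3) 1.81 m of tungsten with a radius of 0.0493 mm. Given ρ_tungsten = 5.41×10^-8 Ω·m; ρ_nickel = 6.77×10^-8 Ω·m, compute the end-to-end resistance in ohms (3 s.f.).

Seg 1: A = πr² = π(1.2900e-04 m)² = 5.228e-08 m²
R_1 = (5.41×10^-8)(1.92)/(5.228e-08) = 1.987 Ω
Seg 2: A = π(d/2)² = π(1.6550e-04 m)² = 8.605e-08 m²
R_2 = (6.77×10^-8)(0.836)/(8.605e-08) = 0.6577 Ω
Seg 3: A = πr² = π(4.9300e-05 m)² = 7.636e-09 m²
R_3 = (5.41×10^-8)(1.81)/(7.636e-09) = 12.82 Ω
R_total = R_1 + R_2 + R_3 = 15.5 Ω

15.5 Ω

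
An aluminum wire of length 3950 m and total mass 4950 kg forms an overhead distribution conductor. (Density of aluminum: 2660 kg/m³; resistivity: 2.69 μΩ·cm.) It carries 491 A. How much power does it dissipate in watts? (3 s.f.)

ρ = 2.69 μΩ·cm = 2.69×10^-8 Ω·m
A = m/(density·L) = 4950/(2660×3950) = 4.7111e-04 m²
R = ρL/A = (2.69×10^-8)(3950)/(4.7111e-04) = 0.2255 Ω
P = I²R = (491)² × 0.2255 = 54400 W

54400 W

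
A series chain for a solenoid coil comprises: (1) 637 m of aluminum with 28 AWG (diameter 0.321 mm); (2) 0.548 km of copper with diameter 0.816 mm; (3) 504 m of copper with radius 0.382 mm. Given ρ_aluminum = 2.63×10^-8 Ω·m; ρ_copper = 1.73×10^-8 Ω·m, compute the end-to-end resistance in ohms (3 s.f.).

244 Ω

Seg 1: A = π(0.321/2 mm)² = π(1.6050e-04 m)² = 8.093e-08 m²
R_1 = (2.63×10^-8)(637)/(8.093e-08) = 207 Ω
Seg 2: A = π(d/2)² = π(4.0800e-04 m)² = 5.230e-07 m²
R_2 = (1.73×10^-8)(548)/(5.230e-07) = 18.13 Ω
Seg 3: A = πr² = π(3.8200e-04 m)² = 4.584e-07 m²
R_3 = (1.73×10^-8)(504)/(4.584e-07) = 19.02 Ω
R_total = R_1 + R_2 + R_3 = 244 Ω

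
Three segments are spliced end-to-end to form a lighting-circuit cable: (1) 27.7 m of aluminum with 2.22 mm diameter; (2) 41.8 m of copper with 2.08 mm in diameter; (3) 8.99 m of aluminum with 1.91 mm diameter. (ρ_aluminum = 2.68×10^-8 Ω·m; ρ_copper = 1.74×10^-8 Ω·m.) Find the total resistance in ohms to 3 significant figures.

Seg 1: A = π(d/2)² = π(1.1100e-03 m)² = 3.871e-06 m²
R_1 = (2.68×10^-8)(27.7)/(3.871e-06) = 0.1918 Ω
Seg 2: A = π(d/2)² = π(1.0400e-03 m)² = 3.398e-06 m²
R_2 = (1.74×10^-8)(41.8)/(3.398e-06) = 0.214 Ω
Seg 3: A = π(d/2)² = π(9.5500e-04 m)² = 2.865e-06 m²
R_3 = (2.68×10^-8)(8.99)/(2.865e-06) = 0.08409 Ω
R_total = R_1 + R_2 + R_3 = 0.490 Ω

0.490 Ω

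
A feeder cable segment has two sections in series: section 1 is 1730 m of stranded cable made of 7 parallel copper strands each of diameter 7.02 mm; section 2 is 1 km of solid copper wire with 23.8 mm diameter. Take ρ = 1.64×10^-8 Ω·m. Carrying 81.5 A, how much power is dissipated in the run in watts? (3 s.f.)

Section 1: A_strand = π(3.5100e-03)² = 3.870e-05 m²; R₁ = ρL/(N·A_s) = (1.64×10^-8)(1730)/(7×3.870e-05) = 0.1047 Ω
Section 2: A = π(d/2)² = π(1.1900e-02 m)² = 4.449e-04 m²
R₂ = (1.64×10^-8)(1000)/(4.449e-04) = 0.03686 Ω
R = R₁ + R₂ = 0.1416 Ω
P = I²R = (81.5)² × 0.1416 = 940 W

940 W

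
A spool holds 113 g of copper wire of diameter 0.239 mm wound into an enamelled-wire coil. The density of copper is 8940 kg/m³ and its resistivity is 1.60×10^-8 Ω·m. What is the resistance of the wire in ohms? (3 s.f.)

A = π(d/2)² = π(1.1950e-04 m)² = 4.4863e-08 m²
L = m/(density·A) = 0.113/(8940×4.4863e-08) = 281.7 m
R = ρL/A = (1.60×10^-8)(281.7)/(4.4863e-08) = 100 Ω

100 Ω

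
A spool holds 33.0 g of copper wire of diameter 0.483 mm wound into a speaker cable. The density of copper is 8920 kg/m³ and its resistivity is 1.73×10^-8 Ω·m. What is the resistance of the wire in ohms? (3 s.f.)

1.91 Ω

A = π(d/2)² = π(2.4150e-04 m)² = 1.8322e-07 m²
L = m/(density·A) = 0.033/(8920×1.8322e-07) = 20.19 m
R = ρL/A = (1.73×10^-8)(20.19)/(1.8322e-07) = 1.91 Ω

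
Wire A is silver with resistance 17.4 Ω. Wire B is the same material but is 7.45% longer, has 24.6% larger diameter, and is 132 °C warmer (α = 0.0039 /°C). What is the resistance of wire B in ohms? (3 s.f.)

18.2 Ω

R ∝ ρL/d² with ρ ∝ (1+αΔT), so R_B/R_A = (1 + 7.45/100) × (1 + 24.6/100)⁻² × (1 + 0.0039×132)
= 1.075 × 0.6441 × 1.515 = 1.048
R_B = 1.048 × 17.4 = 18.2 Ω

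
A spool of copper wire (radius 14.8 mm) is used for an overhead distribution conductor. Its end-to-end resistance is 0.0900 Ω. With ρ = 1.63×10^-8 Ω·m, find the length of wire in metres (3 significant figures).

3800 m

A = πr² = π(1.4800e-02 m)² = 6.881e-04 m²
L = RA/ρ = (0.09)(6.881e-04)/(1.63×10^-8) = 3800 m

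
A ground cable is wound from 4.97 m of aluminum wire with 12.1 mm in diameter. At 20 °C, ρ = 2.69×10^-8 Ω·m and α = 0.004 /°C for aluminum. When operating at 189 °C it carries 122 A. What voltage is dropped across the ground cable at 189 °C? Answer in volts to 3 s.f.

0.238 V

A = π(d/2)² = π(6.0500e-03 m)² = 1.150e-04 m²
R₍20₎ = ρL/A = (2.69×10^-8)(4.97)/(1.150e-04) = 0.001163 Ω
R₍189₎ = R₍20₎(1 + αΔT) = 0.001163 × (1 + 0.004×169) = 0.001949 Ω
V = IR = 122 × 0.001949 = 0.238 V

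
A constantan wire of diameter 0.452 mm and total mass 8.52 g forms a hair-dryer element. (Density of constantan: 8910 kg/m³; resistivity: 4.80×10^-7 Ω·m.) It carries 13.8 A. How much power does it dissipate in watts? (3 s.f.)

3390 W

A = π(d/2)² = π(2.2600e-04 m)² = 1.6046e-07 m²
L = m/(density·A) = 0.00852/(8910×1.6046e-07) = 5.959 m
R = ρL/A = (4.80×10^-7)(5.959)/(1.6046e-07) = 17.83 Ω
P = I²R = (13.8)² × 17.83 = 3390 W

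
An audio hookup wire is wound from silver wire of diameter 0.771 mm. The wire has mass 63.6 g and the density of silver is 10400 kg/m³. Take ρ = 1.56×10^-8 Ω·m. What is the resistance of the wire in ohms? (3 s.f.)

A = π(d/2)² = π(3.8550e-04 m)² = 4.6687e-07 m²
L = m/(density·A) = 0.0636/(10400×4.6687e-07) = 13.1 m
R = ρL/A = (1.56×10^-8)(13.1)/(4.6687e-07) = 0.438 Ω

0.438 Ω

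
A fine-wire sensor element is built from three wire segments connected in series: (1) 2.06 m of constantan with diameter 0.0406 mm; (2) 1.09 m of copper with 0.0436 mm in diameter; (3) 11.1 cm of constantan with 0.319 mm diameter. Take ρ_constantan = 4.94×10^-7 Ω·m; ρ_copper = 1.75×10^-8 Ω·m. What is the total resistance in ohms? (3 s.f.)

Seg 1: A = π(d/2)² = π(2.0300e-05 m)² = 1.295e-09 m²
R_1 = (4.94×10^-7)(2.06)/(1.295e-09) = 786.1 Ω
Seg 2: A = π(d/2)² = π(2.1800e-05 m)² = 1.493e-09 m²
R_2 = (1.75×10^-8)(1.09)/(1.493e-09) = 12.78 Ω
Seg 3: A = π(d/2)² = π(1.5950e-04 m)² = 7.992e-08 m²
R_3 = (4.94×10^-7)(0.111)/(7.992e-08) = 0.6861 Ω
R_total = R_1 + R_2 + R_3 = 800 Ω

800 Ω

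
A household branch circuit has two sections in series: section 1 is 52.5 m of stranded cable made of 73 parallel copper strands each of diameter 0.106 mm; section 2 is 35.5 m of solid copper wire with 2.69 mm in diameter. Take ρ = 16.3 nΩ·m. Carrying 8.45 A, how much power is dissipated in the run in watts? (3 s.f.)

102 W

ρ = 16.3 nΩ·m = 1.63×10^-8 Ω·m
Section 1: A_strand = π(5.3000e-05)² = 8.825e-09 m²; R₁ = ρL/(N·A_s) = (1.63×10^-8)(52.5)/(73×8.825e-09) = 1.328 Ω
Section 2: A = π(d/2)² = π(1.3450e-03 m)² = 5.683e-06 m²
R₂ = (1.63×10^-8)(35.5)/(5.683e-06) = 0.1018 Ω
R = R₁ + R₂ = 1.43 Ω
P = I²R = (8.45)² × 1.43 = 102 W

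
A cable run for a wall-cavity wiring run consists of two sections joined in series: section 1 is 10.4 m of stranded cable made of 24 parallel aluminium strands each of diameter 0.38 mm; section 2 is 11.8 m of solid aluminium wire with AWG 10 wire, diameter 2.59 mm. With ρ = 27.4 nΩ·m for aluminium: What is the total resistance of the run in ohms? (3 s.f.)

ρ = 27.4 nΩ·m = 2.74×10^-8 Ω·m
Section 1: A_strand = π(1.9000e-04)² = 1.134e-07 m²; R₁ = ρL/(N·A_s) = (2.74×10^-8)(10.4)/(24×1.134e-07) = 0.1047 Ω
Section 2: A = π(2.59/2 mm)² = π(1.2950e-03 m)² = 5.269e-06 m²
R₂ = (2.74×10^-8)(11.8)/(5.269e-06) = 0.06137 Ω
R = R₁ + R₂ = 0.166 Ω

0.166 Ω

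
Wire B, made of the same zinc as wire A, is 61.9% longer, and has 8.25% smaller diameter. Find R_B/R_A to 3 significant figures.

1.92

R ∝ L/d², so R_B/R_A = (1 + 61.9/100) × (1 − 8.25/100)⁻²
= 1.619 × 1.188 = 1.92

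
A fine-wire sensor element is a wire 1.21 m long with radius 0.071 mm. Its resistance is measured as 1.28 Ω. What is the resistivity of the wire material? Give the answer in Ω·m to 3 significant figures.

1.68×10^-8 Ω·m

A = πr² = π(7.1000e-05 m)² = 1.584e-08 m²
ρ = RA/L = (1.28)(1.584e-08)/(1.21) = 1.68×10^-8 Ω·m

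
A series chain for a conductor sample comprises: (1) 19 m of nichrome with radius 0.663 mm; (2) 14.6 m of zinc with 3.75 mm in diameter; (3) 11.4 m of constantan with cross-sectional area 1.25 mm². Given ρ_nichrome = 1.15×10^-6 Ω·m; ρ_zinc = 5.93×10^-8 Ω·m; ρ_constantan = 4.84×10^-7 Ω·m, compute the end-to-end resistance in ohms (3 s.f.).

20.3 Ω

Seg 1: A = πr² = π(6.6300e-04 m)² = 1.381e-06 m²
R_1 = (1.15×10^-6)(19)/(1.381e-06) = 15.82 Ω
Seg 2: A = π(d/2)² = π(1.8750e-03 m)² = 1.104e-05 m²
R_2 = (5.93×10^-8)(14.6)/(1.104e-05) = 0.07839 Ω
Seg 3: A = 1.25 mm² = 1.250e-06 m²
R_3 = (4.84×10^-7)(11.4)/(1.250e-06) = 4.414 Ω
R_total = R_1 + R_2 + R_3 = 20.3 Ω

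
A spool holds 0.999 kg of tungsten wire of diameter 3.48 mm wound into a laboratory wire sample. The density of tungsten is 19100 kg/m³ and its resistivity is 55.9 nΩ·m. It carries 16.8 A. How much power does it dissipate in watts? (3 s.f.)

ρ = 55.9 nΩ·m = 5.59×10^-8 Ω·m
A = π(d/2)² = π(1.7400e-03 m)² = 9.5115e-06 m²
L = m/(density·A) = 0.999/(19100×9.5115e-06) = 5.499 m
R = ρL/A = (5.59×10^-8)(5.499)/(9.5115e-06) = 0.03232 Ω
P = I²R = (16.8)² × 0.03232 = 9.12 W

9.12 W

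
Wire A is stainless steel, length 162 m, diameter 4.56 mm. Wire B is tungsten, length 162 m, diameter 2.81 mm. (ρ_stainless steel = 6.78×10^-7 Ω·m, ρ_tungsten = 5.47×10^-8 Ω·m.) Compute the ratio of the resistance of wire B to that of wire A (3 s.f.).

0.212

R ∝ ρL/d², so R_B/R_A = (ρ_B/ρ_A) × (d_A/d_B)²
= (5.47×10^-8/6.78×10^-7) × (4.56/2.81)² = 0.212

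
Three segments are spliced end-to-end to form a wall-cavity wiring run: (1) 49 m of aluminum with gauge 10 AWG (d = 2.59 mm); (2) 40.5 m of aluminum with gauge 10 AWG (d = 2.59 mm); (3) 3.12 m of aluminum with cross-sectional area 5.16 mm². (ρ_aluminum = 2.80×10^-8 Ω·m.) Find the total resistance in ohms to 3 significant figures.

Seg 1: A = π(2.59/2 mm)² = π(1.2950e-03 m)² = 5.269e-06 m²
R_1 = (2.80×10^-8)(49)/(5.269e-06) = 0.2604 Ω
Seg 2: A = π(2.59/2 mm)² = π(1.2950e-03 m)² = 5.269e-06 m²
R_2 = (2.80×10^-8)(40.5)/(5.269e-06) = 0.2152 Ω
Seg 3: A = 5.16 mm² = 5.160e-06 m²
R_3 = (2.80×10^-8)(3.12)/(5.160e-06) = 0.01693 Ω
R_total = R_1 + R_2 + R_3 = 0.493 Ω

0.493 Ω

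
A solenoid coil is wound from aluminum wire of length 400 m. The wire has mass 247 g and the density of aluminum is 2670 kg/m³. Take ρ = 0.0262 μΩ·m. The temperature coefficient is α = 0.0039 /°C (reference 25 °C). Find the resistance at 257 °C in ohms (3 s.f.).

86.3 Ω

ρ = 0.0262 μΩ·m = 2.62×10^-8 Ω·m
A = m/(density·L) = 0.247/(2670×400) = 2.3127e-07 m²
R = ρL/A = (2.62×10^-8)(400)/(2.3127e-07) = 45.31 Ω
R(257 °C) = 45.31 × (1 + 0.0039×232) = 86.3 Ω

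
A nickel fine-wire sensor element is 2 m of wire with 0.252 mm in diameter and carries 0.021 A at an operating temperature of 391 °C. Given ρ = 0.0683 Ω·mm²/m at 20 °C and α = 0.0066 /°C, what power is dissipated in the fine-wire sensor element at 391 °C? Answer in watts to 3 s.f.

0.00417 W

ρ = 0.0683 Ω·mm²/m = 6.83×10^-8 Ω·m
A = π(d/2)² = π(1.2600e-04 m)² = 4.988e-08 m²
R₍20₎ = ρL/A = (6.83×10^-8)(2)/(4.988e-08) = 2.739 Ω
R₍391₎ = R₍20₎(1 + αΔT) = 2.739 × (1 + 0.0066×371) = 9.445 Ω
P = I²R = (0.021)² × 9.445 = 0.00417 W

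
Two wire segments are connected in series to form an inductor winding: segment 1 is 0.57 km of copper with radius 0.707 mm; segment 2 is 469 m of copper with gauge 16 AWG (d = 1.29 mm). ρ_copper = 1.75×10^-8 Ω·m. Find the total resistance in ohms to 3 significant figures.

Segment 1: A = πr² = π(7.0700e-04 m)² = 1.570e-06 m²
R₁ = ρL/A = (1.75×10^-8)(570)/(1.570e-06) = 6.352 Ω
Segment 2: A = π(1.29/2 mm)² = π(6.4500e-04 m)² = 1.307e-06 m²
R₂ = (1.75×10^-8)(469)/(1.307e-06) = 6.28 Ω
R = R₁ + R₂ = 12.6 Ω

12.6 Ω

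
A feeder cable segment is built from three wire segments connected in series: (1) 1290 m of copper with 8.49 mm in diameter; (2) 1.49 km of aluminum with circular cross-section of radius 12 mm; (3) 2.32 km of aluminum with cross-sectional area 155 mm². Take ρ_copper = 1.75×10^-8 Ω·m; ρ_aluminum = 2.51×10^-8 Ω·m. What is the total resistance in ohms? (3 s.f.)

Seg 1: A = π(d/2)² = π(4.2450e-03 m)² = 5.661e-05 m²
R_1 = (1.75×10^-8)(1290)/(5.661e-05) = 0.3988 Ω
Seg 2: A = πr² = π(1.2000e-02 m)² = 4.524e-04 m²
R_2 = (2.51×10^-8)(1490)/(4.524e-04) = 0.08267 Ω
Seg 3: A = 155 mm² = 1.550e-04 m²
R_3 = (2.51×10^-8)(2320)/(1.550e-04) = 0.3757 Ω
R_total = R_1 + R_2 + R_3 = 0.857 Ω

0.857 Ω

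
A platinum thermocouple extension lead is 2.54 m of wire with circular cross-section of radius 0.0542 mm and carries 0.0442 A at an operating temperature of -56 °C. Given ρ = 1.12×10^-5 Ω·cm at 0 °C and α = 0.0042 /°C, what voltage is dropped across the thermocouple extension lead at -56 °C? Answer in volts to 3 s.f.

ρ = 1.12×10^-5 Ω·cm = 1.12×10^-7 Ω·m
A = πr² = π(5.4200e-05 m)² = 9.229e-09 m²
R₍0₎ = ρL/A = (1.12×10^-7)(2.54)/(9.229e-09) = 30.83 Ω
R₍-56₎ = R₍0₎(1 + αΔT) = 30.83 × (1 + 0.0042×-56) = 23.57 Ω
V = IR = 0.0442 × 23.57 = 1.04 V

1.04 V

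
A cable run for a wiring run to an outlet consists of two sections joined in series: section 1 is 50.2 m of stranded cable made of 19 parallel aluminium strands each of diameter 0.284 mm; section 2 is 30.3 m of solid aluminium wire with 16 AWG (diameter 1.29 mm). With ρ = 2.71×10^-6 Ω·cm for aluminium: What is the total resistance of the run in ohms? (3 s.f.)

1.76 Ω

ρ = 2.71×10^-6 Ω·cm = 2.71×10^-8 Ω·m
Section 1: A_strand = π(1.4200e-04)² = 6.335e-08 m²; R₁ = ρL/(N·A_s) = (2.71×10^-8)(50.2)/(19×6.335e-08) = 1.13 Ω
Section 2: A = π(1.29/2 mm)² = π(6.4500e-04 m)² = 1.307e-06 m²
R₂ = (2.71×10^-8)(30.3)/(1.307e-06) = 0.6283 Ω
R = R₁ + R₂ = 1.76 Ω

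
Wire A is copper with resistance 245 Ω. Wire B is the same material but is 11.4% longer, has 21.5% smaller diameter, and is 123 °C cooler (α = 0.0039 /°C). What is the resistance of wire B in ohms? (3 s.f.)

R ∝ ρL/d² with ρ ∝ (1+αΔT), so R_B/R_A = (1 + 11.4/100) × (1 − 21.5/100)⁻² × (1 − 0.0039×123)
= 1.114 × 1.623 × 0.5203 = 0.9406
R_B = 0.9406 × 245 = 230 Ω

230 Ω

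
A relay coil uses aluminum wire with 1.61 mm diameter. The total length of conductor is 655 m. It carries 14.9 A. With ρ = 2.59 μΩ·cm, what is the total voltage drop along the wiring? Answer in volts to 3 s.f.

124 V

ρ = 2.59 μΩ·cm = 2.59×10^-8 Ω·m
A = π(d/2)² = π(8.0500e-04 m)² = 2.036e-06 m²
R = ρL/A = (2.59×10^-8)(655)/(2.036e-06) = 8.333 Ω
V = IR = 14.9 × 8.333 = 124 V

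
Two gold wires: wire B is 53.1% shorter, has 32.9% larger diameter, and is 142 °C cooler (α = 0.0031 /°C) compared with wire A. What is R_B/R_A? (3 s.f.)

R ∝ ρL/d² with ρ ∝ (1+αΔT), so R_B/R_A = (1 − 53.1/100) × (1 + 32.9/100)⁻² × (1 − 0.0031×142)
= 0.469 × 0.5662 × 0.5598 = 0.149

0.149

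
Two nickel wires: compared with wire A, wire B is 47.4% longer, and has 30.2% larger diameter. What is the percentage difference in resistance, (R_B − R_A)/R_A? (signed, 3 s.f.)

R ∝ L/d², so R_B/R_A = (1 + 47.4/100) × (1 + 30.2/100)⁻²
= 1.474 × 0.5899 = 0.8695
(R_B − R_A)/R_A = 0.8695 − 1 = -13.0%

-13.0%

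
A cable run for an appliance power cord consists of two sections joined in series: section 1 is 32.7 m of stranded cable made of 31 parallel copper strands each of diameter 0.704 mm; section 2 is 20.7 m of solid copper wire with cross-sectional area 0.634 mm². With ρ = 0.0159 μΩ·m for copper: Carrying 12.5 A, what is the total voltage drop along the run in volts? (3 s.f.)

ρ = 0.0159 μΩ·m = 1.59×10^-8 Ω·m
Section 1: A_strand = π(3.5200e-04)² = 3.893e-07 m²; R₁ = ρL/(N·A_s) = (1.59×10^-8)(32.7)/(31×3.893e-07) = 0.04309 Ω
Section 2: A = 0.634 mm² = 6.340e-07 m²
R₂ = (1.59×10^-8)(20.7)/(6.340e-07) = 0.5191 Ω
R = R₁ + R₂ = 0.5622 Ω
V = IR = 12.5 × 0.5622 = 7.03 V

7.03 V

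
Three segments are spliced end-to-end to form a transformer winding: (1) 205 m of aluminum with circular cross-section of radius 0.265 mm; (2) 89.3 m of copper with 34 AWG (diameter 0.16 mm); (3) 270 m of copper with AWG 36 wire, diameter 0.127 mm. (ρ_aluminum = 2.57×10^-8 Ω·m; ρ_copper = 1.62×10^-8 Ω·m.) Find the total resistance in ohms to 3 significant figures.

441 Ω

Seg 1: A = πr² = π(2.6500e-04 m)² = 2.206e-07 m²
R_1 = (2.57×10^-8)(205)/(2.206e-07) = 23.88 Ω
Seg 2: A = π(0.16/2 mm)² = π(8.0000e-05 m)² = 2.011e-08 m²
R_2 = (1.62×10^-8)(89.3)/(2.011e-08) = 71.95 Ω
Seg 3: A = π(0.127/2 mm)² = π(6.3500e-05 m)² = 1.267e-08 m²
R_3 = (1.62×10^-8)(270)/(1.267e-08) = 345.3 Ω
R_total = R_1 + R_2 + R_3 = 441 Ω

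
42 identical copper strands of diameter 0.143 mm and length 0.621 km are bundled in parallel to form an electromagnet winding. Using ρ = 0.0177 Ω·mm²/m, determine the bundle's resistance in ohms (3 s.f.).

16.3 Ω

ρ = 0.0177 Ω·mm²/m = 1.77×10^-8 Ω·m
A_strand = π(7.1500e-05 m)² = 1.606e-08 m²
R_strand = ρL/A = (1.77×10^-8)(621)/(1.606e-08) = 684.4 Ω
R_total = R_strand/N = 684.4/42 = 16.3 Ω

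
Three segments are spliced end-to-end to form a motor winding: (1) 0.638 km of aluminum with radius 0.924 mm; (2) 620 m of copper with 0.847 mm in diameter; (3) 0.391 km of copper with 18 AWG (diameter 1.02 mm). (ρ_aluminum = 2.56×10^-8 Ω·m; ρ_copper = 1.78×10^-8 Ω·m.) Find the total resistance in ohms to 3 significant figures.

Seg 1: A = πr² = π(9.2400e-04 m)² = 2.682e-06 m²
R_1 = (2.56×10^-8)(638)/(2.682e-06) = 6.089 Ω
Seg 2: A = π(d/2)² = π(4.2350e-04 m)² = 5.635e-07 m²
R_2 = (1.78×10^-8)(620)/(5.635e-07) = 19.59 Ω
Seg 3: A = π(1.02/2 mm)² = π(5.1000e-04 m)² = 8.171e-07 m²
R_3 = (1.78×10^-8)(391)/(8.171e-07) = 8.517 Ω
R_total = R_1 + R_2 + R_3 = 34.2 Ω

34.2 Ω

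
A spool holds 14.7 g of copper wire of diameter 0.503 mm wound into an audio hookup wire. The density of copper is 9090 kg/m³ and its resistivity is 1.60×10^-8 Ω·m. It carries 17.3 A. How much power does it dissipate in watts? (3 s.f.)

196 W

A = π(d/2)² = π(2.5150e-04 m)² = 1.9871e-07 m²
L = m/(density·A) = 0.0147/(9090×1.9871e-07) = 8.138 m
R = ρL/A = (1.60×10^-8)(8.138)/(1.9871e-07) = 0.6553 Ω
P = I²R = (17.3)² × 0.6553 = 196 W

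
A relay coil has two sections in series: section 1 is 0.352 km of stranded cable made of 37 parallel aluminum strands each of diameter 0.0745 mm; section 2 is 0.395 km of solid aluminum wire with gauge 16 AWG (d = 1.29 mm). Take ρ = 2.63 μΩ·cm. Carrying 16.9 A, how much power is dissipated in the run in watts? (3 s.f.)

ρ = 2.63 μΩ·cm = 2.63×10^-8 Ω·m
Section 1: A_strand = π(3.7250e-05)² = 4.359e-09 m²; R₁ = ρL/(N·A_s) = (2.63×10^-8)(352)/(37×4.359e-09) = 57.4 Ω
Section 2: A = π(1.29/2 mm)² = π(6.4500e-04 m)² = 1.307e-06 m²
R₂ = (2.63×10^-8)(395)/(1.307e-06) = 7.948 Ω
R = R₁ + R₂ = 65.35 Ω
P = I²R = (16.9)² × 65.35 = 18700 W

18700 W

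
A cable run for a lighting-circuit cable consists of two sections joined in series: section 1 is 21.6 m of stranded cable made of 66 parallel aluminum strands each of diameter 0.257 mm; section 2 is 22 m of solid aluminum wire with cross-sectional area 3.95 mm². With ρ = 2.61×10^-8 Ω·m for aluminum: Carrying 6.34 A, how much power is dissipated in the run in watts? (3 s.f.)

Section 1: A_strand = π(1.2850e-04)² = 5.187e-08 m²; R₁ = ρL/(N·A_s) = (2.61×10^-8)(21.6)/(66×5.187e-08) = 0.1647 Ω
Section 2: A = 3.95 mm² = 3.950e-06 m²
R₂ = (2.61×10^-8)(22)/(3.950e-06) = 0.1454 Ω
R = R₁ + R₂ = 0.31 Ω
P = I²R = (6.34)² × 0.31 = 12.5 W

12.5 W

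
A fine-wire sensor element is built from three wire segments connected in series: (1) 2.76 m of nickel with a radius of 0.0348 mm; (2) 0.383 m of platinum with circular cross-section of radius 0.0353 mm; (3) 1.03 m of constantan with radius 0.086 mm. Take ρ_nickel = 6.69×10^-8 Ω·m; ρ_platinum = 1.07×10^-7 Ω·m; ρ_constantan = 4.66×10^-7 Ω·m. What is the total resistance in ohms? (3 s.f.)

79.7 Ω

Seg 1: A = πr² = π(3.4800e-05 m)² = 3.805e-09 m²
R_1 = (6.69×10^-8)(2.76)/(3.805e-09) = 48.53 Ω
Seg 2: A = πr² = π(3.5300e-05 m)² = 3.915e-09 m²
R_2 = (1.07×10^-7)(0.383)/(3.915e-09) = 10.47 Ω
Seg 3: A = πr² = π(8.6000e-05 m)² = 2.324e-08 m²
R_3 = (4.66×10^-7)(1.03)/(2.324e-08) = 20.66 Ω
R_total = R_1 + R_2 + R_3 = 79.7 Ω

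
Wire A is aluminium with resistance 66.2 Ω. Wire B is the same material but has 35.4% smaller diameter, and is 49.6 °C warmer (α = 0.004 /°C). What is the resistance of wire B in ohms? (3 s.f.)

R ∝ ρL/d² with ρ ∝ (1+αΔT), so R_B/R_A = (1 − 35.4/100)⁻² × (1 + 0.004×49.6)
= 2.396 × 1.198 = 2.872
R_B = 2.872 × 66.2 = 190 Ω

190 Ω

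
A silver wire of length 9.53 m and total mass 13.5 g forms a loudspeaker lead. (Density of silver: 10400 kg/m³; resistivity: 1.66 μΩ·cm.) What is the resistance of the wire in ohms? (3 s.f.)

ρ = 1.66 μΩ·cm = 1.66×10^-8 Ω·m
A = m/(density·L) = 0.0135/(10400×9.53) = 1.3621e-07 m²
R = ρL/A = (1.66×10^-8)(9.53)/(1.3621e-07) = 1.16 Ω

1.16 Ω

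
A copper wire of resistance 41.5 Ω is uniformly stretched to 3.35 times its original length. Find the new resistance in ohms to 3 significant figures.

466 Ω

Volume constant ⇒ A' = A/k with k = 3.35. R' = ρ(kL)/(A/k) = k²R.
R' = 11.22 × 41.5 = 466 Ω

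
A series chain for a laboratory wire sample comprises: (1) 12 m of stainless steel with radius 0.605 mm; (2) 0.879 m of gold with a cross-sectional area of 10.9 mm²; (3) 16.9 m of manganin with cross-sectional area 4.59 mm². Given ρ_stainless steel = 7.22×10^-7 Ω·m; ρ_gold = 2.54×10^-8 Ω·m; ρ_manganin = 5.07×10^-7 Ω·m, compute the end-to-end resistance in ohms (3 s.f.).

9.40 Ω

Seg 1: A = πr² = π(6.0500e-04 m)² = 1.150e-06 m²
R_1 = (7.22×10^-7)(12)/(1.150e-06) = 7.535 Ω
Seg 2: A = 10.9 mm² = 1.090e-05 m²
R_2 = (2.54×10^-8)(0.879)/(1.090e-05) = 0.002048 Ω
Seg 3: A = 4.59 mm² = 4.590e-06 m²
R_3 = (5.07×10^-7)(16.9)/(4.590e-06) = 1.867 Ω
R_total = R_1 + R_2 + R_3 = 9.40 Ω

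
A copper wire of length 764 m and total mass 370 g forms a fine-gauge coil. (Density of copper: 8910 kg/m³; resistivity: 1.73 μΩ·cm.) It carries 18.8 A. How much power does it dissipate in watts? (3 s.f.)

ρ = 1.73 μΩ·cm = 1.73×10^-8 Ω·m
A = m/(density·L) = 0.37/(8910×764) = 5.4354e-08 m²
R = ρL/A = (1.73×10^-8)(764)/(5.4354e-08) = 243.2 Ω
P = I²R = (18.8)² × 243.2 = 85900 W

85900 W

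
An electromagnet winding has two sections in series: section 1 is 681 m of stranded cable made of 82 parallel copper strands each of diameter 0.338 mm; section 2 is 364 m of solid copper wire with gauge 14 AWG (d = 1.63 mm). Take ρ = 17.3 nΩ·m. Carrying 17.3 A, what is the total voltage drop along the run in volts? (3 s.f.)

ρ = 17.3 nΩ·m = 1.73×10^-8 Ω·m
Section 1: A_strand = π(1.6900e-04)² = 8.973e-08 m²; R₁ = ρL/(N·A_s) = (1.73×10^-8)(681)/(82×8.973e-08) = 1.601 Ω
Section 2: A = π(1.63/2 mm)² = π(8.1500e-04 m)² = 2.087e-06 m²
R₂ = (1.73×10^-8)(364)/(2.087e-06) = 3.018 Ω
R = R₁ + R₂ = 4.619 Ω
V = IR = 17.3 × 4.619 = 79.9 V

79.9 V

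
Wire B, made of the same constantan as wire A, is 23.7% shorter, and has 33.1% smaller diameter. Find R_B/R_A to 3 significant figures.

R ∝ L/d², so R_B/R_A = (1 − 23.7/100) × (1 − 33.1/100)⁻²
= 0.763 × 2.234 = 1.70

1.70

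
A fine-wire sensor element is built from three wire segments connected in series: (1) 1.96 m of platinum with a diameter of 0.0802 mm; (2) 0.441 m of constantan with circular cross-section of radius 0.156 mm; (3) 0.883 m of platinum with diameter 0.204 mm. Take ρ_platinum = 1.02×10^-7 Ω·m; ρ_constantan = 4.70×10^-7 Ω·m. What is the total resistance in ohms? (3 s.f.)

45.0 Ω

Seg 1: A = π(d/2)² = π(4.0100e-05 m)² = 5.052e-09 m²
R_1 = (1.02×10^-7)(1.96)/(5.052e-09) = 39.57 Ω
Seg 2: A = πr² = π(1.5600e-04 m)² = 7.645e-08 m²
R_2 = (4.70×10^-7)(0.441)/(7.645e-08) = 2.711 Ω
Seg 3: A = π(d/2)² = π(1.0200e-04 m)² = 3.269e-08 m²
R_3 = (1.02×10^-7)(0.883)/(3.269e-08) = 2.756 Ω
R_total = R_1 + R_2 + R_3 = 45.0 Ω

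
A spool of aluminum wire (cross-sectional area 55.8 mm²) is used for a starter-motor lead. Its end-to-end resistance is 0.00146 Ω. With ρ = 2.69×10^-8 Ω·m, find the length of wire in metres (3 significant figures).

A = 55.8 mm² = 5.580e-05 m²
L = RA/ρ = (0.00146)(5.580e-05)/(2.69×10^-8) = 3.03 m

3.03 m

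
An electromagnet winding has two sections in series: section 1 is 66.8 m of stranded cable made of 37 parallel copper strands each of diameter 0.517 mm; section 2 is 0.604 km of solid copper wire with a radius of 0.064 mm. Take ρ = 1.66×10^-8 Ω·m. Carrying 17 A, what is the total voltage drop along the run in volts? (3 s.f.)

Section 1: A_strand = π(2.5850e-04)² = 2.099e-07 m²; R₁ = ρL/(N·A_s) = (1.66×10^-8)(66.8)/(37×2.099e-07) = 0.1428 Ω
Section 2: A = πr² = π(6.4000e-05 m)² = 1.287e-08 m²
R₂ = (1.66×10^-8)(604)/(1.287e-08) = 779.2 Ω
R = R₁ + R₂ = 779.3 Ω
V = IR = 17 × 779.3 = 13200 V

13200 V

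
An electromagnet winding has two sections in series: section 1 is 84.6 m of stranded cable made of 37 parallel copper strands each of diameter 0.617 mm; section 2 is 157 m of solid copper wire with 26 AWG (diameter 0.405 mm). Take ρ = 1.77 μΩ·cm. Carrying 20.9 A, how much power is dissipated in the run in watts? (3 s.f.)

ρ = 1.77 μΩ·cm = 1.77×10^-8 Ω·m
Section 1: A_strand = π(3.0850e-04)² = 2.990e-07 m²; R₁ = ρL/(N·A_s) = (1.77×10^-8)(84.6)/(37×2.990e-07) = 0.1354 Ω
Section 2: A = π(0.405/2 mm)² = π(2.0250e-04 m)² = 1.288e-07 m²
R₂ = (1.77×10^-8)(157)/(1.288e-07) = 21.57 Ω
R = R₁ + R₂ = 21.71 Ω
P = I²R = (20.9)² × 21.71 = 9480 W

9480 W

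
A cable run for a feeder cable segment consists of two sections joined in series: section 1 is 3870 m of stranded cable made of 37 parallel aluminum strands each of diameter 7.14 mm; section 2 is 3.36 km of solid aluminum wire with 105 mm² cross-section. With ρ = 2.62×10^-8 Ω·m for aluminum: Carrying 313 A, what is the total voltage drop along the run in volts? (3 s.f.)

284 V

Section 1: A_strand = π(3.5700e-03)² = 4.004e-05 m²; R₁ = ρL/(N·A_s) = (2.62×10^-8)(3870)/(37×4.004e-05) = 0.06844 Ω
Section 2: A = 105 mm² = 1.050e-04 m²
R₂ = (2.62×10^-8)(3360)/(1.050e-04) = 0.8384 Ω
R = R₁ + R₂ = 0.9068 Ω
V = IR = 313 × 0.9068 = 284 V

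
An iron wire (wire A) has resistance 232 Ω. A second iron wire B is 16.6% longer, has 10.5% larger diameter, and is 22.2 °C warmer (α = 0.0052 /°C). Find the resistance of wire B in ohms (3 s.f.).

R ∝ ρL/d² with ρ ∝ (1+αΔT), so R_B/R_A = (1 + 16.6/100) × (1 + 10.5/100)⁻² × (1 + 0.0052×22.2)
= 1.166 × 0.819 × 1.115 = 1.065
R_B = 1.065 × 232 = 247 Ω

247 Ω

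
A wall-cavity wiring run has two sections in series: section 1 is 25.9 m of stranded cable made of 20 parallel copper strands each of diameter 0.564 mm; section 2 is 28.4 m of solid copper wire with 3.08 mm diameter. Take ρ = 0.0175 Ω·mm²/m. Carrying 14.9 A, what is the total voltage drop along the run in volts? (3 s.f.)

ρ = 0.0175 Ω·mm²/m = 1.75×10^-8 Ω·m
Section 1: A_strand = π(2.8200e-04)² = 2.498e-07 m²; R₁ = ρL/(N·A_s) = (1.75×10^-8)(25.9)/(20×2.498e-07) = 0.09071 Ω
Section 2: A = π(d/2)² = π(1.5400e-03 m)² = 7.451e-06 m²
R₂ = (1.75×10^-8)(28.4)/(7.451e-06) = 0.06671 Ω
R = R₁ + R₂ = 0.1574 Ω
V = IR = 14.9 × 0.1574 = 2.35 V

2.35 V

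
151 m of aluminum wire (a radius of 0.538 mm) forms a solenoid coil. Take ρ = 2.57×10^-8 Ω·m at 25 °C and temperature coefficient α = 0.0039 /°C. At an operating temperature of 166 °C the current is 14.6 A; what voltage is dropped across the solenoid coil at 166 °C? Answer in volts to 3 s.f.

96.6 V

A = πr² = π(5.3800e-04 m)² = 9.093e-07 m²
R₍25₎ = ρL/A = (2.57×10^-8)(151)/(9.093e-07) = 4.268 Ω
R₍166₎ = R₍25₎(1 + αΔT) = 4.268 × (1 + 0.0039×141) = 6.615 Ω
V = IR = 14.6 × 6.615 = 96.6 V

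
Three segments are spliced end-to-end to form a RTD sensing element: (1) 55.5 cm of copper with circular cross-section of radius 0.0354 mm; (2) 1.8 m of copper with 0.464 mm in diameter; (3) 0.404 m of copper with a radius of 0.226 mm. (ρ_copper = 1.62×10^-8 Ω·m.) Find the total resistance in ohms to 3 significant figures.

Seg 1: A = πr² = π(3.5400e-05 m)² = 3.937e-09 m²
R_1 = (1.62×10^-8)(0.555)/(3.937e-09) = 2.284 Ω
Seg 2: A = π(d/2)² = π(2.3200e-04 m)² = 1.691e-07 m²
R_2 = (1.62×10^-8)(1.8)/(1.691e-07) = 0.1724 Ω
Seg 3: A = πr² = π(2.2600e-04 m)² = 1.605e-07 m²
R_3 = (1.62×10^-8)(0.404)/(1.605e-07) = 0.04079 Ω
R_total = R_1 + R_2 + R_3 = 2.50 Ω

2.50 Ω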